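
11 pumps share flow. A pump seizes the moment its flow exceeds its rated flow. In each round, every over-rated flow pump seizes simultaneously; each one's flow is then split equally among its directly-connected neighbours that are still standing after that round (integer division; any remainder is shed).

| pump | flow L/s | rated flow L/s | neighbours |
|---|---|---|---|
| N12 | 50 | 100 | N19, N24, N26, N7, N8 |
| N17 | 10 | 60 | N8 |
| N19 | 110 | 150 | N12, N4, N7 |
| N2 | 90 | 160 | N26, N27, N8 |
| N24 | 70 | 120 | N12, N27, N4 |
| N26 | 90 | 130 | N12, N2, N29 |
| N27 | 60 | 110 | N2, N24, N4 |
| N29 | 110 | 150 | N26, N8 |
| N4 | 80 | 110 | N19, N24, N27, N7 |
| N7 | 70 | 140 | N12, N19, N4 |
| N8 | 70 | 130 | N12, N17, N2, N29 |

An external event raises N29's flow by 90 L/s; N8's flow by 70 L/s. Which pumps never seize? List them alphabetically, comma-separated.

Round 1 — N29 at 200 > 150; N8 at 140 > 130. N29, N8 seize.
  N29 sheds 200 L/s to N26: 200 each.
    N26: 90+200 = 290 > 130
  N8 sheds 140 L/s to N12, N17, N2: 46 each (2 lost).
    N12: 50+46 = 96 ≤ 100
    N17: 10+46 = 56 ≤ 60
    N2: 90+46 = 136 ≤ 160
Round 2 — N26 seizes.
  N26 sheds 290 L/s to N12, N2: 145 each.
    N12: 96+145 = 241 > 100
    N2: 136+145 = 281 > 160
Round 3 — N12, N2 seize.
  N12 sheds 241 L/s to N19, N24, N7: 80 each (1 lost).
    N19: 110+80 = 190 > 150
    N24: 70+80 = 150 > 120
    N7: 70+80 = 150 > 140
  N2 sheds 281 L/s to N27: 281 each.
    N27: 60+281 = 341 > 110
Round 4 — N19, N24, N27, N7 seize.
  N19 sheds 190 L/s to N4: 190 each.
    N4: 80+190 = 270 > 110
  N24 sheds 150 L/s to N4: 150 each.
    N4: 270+150 = 420 > 110
  N27 sheds 341 L/s to N4: 341 each.
    N4: 420+341 = 761 > 110
  N7 sheds 150 L/s to N4: 150 each.
    N4: 761+150 = 911 > 110
Round 5 — N4 seizes.
  N4 sheds 911 L/s: no online neighbours, lost.
No further seizures.

N17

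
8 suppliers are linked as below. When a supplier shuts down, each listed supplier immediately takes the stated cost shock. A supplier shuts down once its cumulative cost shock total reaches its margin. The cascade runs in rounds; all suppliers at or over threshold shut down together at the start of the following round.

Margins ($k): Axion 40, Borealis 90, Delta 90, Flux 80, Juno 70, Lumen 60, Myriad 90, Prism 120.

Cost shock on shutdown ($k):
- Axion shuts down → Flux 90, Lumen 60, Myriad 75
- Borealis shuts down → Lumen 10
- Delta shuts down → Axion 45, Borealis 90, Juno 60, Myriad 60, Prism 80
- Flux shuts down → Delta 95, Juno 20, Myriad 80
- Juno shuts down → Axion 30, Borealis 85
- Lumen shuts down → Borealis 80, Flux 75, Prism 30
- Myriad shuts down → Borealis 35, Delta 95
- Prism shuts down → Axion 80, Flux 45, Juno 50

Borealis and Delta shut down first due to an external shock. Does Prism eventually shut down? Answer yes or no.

no

Round 1 — Borealis, Delta shut down (initial).
  Axion: +45 → 45 ≥ 40
  Juno: +60 → 60 < 70
  Lumen: +10 → 10 < 60
  Myriad: +60 → 60 < 90
  Prism: +80 → 80 < 120
Round 2 — Axion shuts down.
  Flux: +90 → 90 ≥ 80
  Lumen: +60 → 70 ≥ 60
  Myriad: +75 → 135 ≥ 90
Round 3 — Flux, Lumen, Myriad shut down.
  Juno: +20 → 80 ≥ 70
  Prism: +30 → 110 < 120
Round 4 — Juno shuts down.
No further shutdowns.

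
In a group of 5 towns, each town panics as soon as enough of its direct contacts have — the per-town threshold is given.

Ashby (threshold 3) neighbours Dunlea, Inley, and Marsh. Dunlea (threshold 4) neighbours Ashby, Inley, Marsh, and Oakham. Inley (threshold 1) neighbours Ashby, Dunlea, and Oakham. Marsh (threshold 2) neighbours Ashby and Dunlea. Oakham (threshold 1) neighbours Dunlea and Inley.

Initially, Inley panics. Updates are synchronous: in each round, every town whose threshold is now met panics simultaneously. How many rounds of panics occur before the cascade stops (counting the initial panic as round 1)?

2

Round 1 — Inley panics (initial).
Round 2 — checking thresholds:
  Ashby: 1 of 3 neighbours < 3, not yet.
  Dunlea: 1 of 4 neighbours < 4, not yet.
  Oakham: 1 of 2 neighbours ≥ 1, panics.
Round 3 — no new panics; cascade stops.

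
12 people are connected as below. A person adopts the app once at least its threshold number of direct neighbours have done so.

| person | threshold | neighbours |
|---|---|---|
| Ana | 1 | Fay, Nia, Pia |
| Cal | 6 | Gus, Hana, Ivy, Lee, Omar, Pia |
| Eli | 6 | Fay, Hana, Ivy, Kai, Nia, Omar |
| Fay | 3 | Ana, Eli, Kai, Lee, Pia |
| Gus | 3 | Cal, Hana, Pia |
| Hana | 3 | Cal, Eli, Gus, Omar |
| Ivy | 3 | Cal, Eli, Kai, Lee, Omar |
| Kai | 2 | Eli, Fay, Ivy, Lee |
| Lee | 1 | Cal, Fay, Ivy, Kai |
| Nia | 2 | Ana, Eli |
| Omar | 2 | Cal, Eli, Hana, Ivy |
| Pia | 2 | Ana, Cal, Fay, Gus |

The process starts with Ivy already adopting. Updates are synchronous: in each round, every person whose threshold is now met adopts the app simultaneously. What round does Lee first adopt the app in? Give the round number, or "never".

2

Round 1 — Ivy adopts the app (initial).
Round 2 — checking thresholds:
  Cal: 1 of 6 neighbours < 6, not yet.
  Eli: 1 of 6 neighbours < 6, not yet.
  Kai: 1 of 4 neighbours < 2, not yet.
  Lee: 1 of 4 neighbours ≥ 1, adopts the app.
  Omar: 1 of 4 neighbours < 2, not yet.
Round 3 — checking thresholds:
  Cal: 2 of 6 neighbours < 6, not yet.
  Eli: 1 of 6 neighbours < 6, not yet.
  Fay: 1 of 5 neighbours < 3, not yet.
  Kai: 2 of 4 neighbours ≥ 2, adopts the app.
  Omar: 1 of 4 neighbours < 2, not yet.
Round 4 — no new adoptions; cascade stops.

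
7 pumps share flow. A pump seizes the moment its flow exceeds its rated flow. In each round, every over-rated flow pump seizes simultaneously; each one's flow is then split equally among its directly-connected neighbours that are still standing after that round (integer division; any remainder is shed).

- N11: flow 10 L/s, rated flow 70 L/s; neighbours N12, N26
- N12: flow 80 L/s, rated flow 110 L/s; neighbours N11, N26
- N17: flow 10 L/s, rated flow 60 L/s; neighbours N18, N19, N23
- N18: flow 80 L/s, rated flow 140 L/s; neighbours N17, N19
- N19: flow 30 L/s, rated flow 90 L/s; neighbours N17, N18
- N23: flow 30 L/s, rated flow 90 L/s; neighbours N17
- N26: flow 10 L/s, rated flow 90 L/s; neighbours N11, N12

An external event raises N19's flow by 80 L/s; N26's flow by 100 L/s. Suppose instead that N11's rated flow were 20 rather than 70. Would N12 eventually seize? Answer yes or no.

yes

With N11's rated flow at 20:
Round 1 — N19 at 110 > 90; N26 at 110 > 90. N19, N26 seize.
  N19 sheds 110 L/s to N17, N18: 55 each.
    N17: 10+55 = 65 > 60
    N18: 80+55 = 135 ≤ 140
  N26 sheds 110 L/s to N11, N12: 55 each.
    N11: 10+55 = 65 > 20
    N12: 80+55 = 135 > 110
Round 2 — N11, N12, N17 seize.
  N11 sheds 65 L/s: no online neighbours, lost.
  N12 sheds 135 L/s: no online neighbours, lost.
  N17 sheds 65 L/s to N18, N23: 32 each (1 lost).
    N18: 135+32 = 167 > 140
    N23: 30+32 = 62 ≤ 90
Round 3 — N18 seizes.
  N18 sheds 167 L/s: no online neighbours, lost.
No further seizures.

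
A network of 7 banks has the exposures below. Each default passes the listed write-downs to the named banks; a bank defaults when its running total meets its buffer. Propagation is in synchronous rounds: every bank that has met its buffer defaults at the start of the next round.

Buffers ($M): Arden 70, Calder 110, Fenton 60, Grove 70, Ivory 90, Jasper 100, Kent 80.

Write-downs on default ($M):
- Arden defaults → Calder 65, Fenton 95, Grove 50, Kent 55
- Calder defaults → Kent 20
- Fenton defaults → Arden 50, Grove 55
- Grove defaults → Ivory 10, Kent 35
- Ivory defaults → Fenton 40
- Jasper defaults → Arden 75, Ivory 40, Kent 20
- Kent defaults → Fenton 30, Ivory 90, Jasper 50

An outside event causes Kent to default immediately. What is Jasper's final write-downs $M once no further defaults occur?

Round 1 — Kent defaults (initial).
  Fenton: +30 → 30 < 60
  Ivory: +90 → 90 ≥ 90
  Jasper: +50 → 50 < 100
Round 2 — Ivory defaults.
  Fenton: +40 → 70 ≥ 60
Round 3 — Fenton defaults.
  Arden: +50 → 50 < 70
  Grove: +55 → 55 < 70
No further defaults.

50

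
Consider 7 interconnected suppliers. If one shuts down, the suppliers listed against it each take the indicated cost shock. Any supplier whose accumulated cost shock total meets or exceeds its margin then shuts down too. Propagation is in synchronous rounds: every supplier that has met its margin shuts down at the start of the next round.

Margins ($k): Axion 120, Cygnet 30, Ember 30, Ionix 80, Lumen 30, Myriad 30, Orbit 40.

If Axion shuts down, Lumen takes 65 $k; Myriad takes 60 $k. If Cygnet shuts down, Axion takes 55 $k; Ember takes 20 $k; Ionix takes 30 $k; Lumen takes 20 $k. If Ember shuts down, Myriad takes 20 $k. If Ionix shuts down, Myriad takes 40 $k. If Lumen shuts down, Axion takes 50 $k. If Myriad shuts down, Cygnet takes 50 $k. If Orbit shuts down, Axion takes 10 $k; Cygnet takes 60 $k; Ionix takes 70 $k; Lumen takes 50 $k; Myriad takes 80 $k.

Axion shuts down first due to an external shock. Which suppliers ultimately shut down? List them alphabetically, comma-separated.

Axion, Cygnet, Lumen, Myriad

Round 1 — Axion shuts down (initial).
  Lumen: +65 → 65 ≥ 30
  Myriad: +60 → 60 ≥ 30
Round 2 — Lumen, Myriad shut down.
  Cygnet: +50 → 50 ≥ 30
Round 3 — Cygnet shuts down.
  Ember: +20 → 20 < 30
  Ionix: +30 → 30 < 80
No further shutdowns.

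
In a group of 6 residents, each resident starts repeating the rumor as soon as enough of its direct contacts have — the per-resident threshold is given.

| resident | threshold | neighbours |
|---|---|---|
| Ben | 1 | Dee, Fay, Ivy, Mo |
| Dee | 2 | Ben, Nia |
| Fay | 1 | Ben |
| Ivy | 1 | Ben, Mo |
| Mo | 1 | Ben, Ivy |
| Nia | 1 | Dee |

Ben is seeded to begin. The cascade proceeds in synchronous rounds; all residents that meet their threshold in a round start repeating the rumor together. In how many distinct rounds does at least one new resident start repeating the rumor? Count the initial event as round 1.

2

Round 1 — Ben starts repeating the rumor (initial).
Round 2 — checking thresholds:
  Dee: 1 of 2 neighbours < 2, not yet.
  Fay: 1 of 1 neighbours ≥ 1, starts repeating the rumor.
  Ivy: 1 of 2 neighbours ≥ 1, starts repeating the rumor.
  Mo: 1 of 2 neighbours ≥ 1, starts repeating the rumor.
Round 3 — no new spreads; cascade stops.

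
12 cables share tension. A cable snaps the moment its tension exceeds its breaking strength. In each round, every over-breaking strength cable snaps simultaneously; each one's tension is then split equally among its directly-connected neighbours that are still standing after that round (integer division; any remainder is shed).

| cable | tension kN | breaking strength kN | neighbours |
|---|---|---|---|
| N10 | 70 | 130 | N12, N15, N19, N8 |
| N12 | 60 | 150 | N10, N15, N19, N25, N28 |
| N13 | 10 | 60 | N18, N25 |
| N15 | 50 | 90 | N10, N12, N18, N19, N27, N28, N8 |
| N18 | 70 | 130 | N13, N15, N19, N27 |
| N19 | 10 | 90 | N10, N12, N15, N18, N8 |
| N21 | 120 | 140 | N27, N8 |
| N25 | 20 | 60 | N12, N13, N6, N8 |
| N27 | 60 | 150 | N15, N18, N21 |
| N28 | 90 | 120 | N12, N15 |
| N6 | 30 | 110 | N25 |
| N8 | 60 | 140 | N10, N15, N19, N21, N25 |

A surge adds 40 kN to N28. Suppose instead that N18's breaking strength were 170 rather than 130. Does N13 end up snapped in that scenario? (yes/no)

With N18's breaking strength at 170:
Round 1 — N28 at 130 > 120. N28 snaps.
  N28 sheds 130 kN to N12, N15: 65 each.
    N12: 60+65 = 125 ≤ 150
    N15: 50+65 = 115 > 90
Round 2 — N15 snaps.
  N15 sheds 115 kN to N10, N12, N18, N19, N27, N8: 19 each (1 lost).
    N10: 70+19 = 89 ≤ 130
    N12: 125+19 = 144 ≤ 150
    N18: 70+19 = 89 ≤ 170
    N19: 10+19 = 29 ≤ 90
    N27: 60+19 = 79 ≤ 150
    N8: 60+19 = 79 ≤ 140
No further breaks.

no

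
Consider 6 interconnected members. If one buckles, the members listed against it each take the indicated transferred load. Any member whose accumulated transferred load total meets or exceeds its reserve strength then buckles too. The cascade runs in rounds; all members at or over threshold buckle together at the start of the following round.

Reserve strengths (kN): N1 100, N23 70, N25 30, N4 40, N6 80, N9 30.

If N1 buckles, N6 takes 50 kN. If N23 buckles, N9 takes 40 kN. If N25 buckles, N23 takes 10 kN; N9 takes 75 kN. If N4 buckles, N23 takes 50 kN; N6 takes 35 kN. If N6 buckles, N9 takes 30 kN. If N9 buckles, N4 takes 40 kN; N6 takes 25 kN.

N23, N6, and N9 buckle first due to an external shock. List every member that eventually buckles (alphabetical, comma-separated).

N23, N4, N6, N9

Round 1 — N23, N6, N9 buckle (initial).
  N4: +40 → 40 ≥ 40
Round 2 — N4 buckles.
No further bucklings.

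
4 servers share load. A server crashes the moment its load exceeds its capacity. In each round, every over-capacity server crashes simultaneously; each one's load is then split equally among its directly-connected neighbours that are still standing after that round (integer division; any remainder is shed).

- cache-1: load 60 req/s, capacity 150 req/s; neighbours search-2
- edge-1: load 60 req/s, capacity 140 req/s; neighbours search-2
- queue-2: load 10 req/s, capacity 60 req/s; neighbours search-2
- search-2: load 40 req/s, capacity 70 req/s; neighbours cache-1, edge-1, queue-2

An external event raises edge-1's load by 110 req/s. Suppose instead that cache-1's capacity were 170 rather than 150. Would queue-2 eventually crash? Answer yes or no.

yes

With cache-1's capacity at 170:
Round 1 — edge-1 at 170 > 140. edge-1 crashes.
  edge-1 sheds 170 req/s to search-2: 170 each.
    search-2: 40+170 = 210 > 70
Round 2 — search-2 crashes.
  search-2 sheds 210 req/s to cache-1, queue-2: 105 each.
    cache-1: 60+105 = 165 ≤ 170
    queue-2: 10+105 = 115 > 60
Round 3 — queue-2 crashes.
  queue-2 sheds 115 req/s: no online neighbours, lost.
No further crashes.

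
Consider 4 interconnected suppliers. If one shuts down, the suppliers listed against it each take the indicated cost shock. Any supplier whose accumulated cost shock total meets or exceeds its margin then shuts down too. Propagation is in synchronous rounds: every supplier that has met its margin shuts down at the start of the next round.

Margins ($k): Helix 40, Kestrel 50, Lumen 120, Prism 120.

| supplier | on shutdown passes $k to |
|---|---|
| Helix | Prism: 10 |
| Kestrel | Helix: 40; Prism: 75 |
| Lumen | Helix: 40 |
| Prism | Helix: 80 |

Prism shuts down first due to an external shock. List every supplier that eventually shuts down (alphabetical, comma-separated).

Round 1 — Prism shuts down (initial).
  Helix: +80 → 80 ≥ 40
Round 2 — Helix shuts down.
No further shutdowns.

Helix, Prism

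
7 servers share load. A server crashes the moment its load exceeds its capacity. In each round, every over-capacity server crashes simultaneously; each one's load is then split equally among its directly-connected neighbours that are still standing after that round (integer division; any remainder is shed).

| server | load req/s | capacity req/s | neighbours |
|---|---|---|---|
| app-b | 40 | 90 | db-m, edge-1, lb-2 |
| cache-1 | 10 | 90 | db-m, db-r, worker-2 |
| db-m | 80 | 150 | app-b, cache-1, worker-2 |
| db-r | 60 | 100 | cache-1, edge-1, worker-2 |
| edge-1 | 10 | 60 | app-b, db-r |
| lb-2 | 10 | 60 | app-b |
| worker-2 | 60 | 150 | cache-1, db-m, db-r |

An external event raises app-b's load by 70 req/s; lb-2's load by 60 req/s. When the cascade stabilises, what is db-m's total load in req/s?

135

Round 1 — app-b at 110 > 90; lb-2 at 70 > 60. app-b, lb-2 crash.
  app-b sheds 110 req/s to db-m, edge-1: 55 each.
    db-m: 80+55 = 135 ≤ 150
    edge-1: 10+55 = 65 > 60
  lb-2 sheds 70 req/s: no online neighbours, lost.
Round 2 — edge-1 crashes.
  edge-1 sheds 65 req/s to db-r: 65 each.
    db-r: 60+65 = 125 > 100
Round 3 — db-r crashes.
  db-r sheds 125 req/s to cache-1, worker-2: 62 each (1 lost).
    cache-1: 10+62 = 72 ≤ 90
    worker-2: 60+62 = 122 ≤ 150
No further crashes.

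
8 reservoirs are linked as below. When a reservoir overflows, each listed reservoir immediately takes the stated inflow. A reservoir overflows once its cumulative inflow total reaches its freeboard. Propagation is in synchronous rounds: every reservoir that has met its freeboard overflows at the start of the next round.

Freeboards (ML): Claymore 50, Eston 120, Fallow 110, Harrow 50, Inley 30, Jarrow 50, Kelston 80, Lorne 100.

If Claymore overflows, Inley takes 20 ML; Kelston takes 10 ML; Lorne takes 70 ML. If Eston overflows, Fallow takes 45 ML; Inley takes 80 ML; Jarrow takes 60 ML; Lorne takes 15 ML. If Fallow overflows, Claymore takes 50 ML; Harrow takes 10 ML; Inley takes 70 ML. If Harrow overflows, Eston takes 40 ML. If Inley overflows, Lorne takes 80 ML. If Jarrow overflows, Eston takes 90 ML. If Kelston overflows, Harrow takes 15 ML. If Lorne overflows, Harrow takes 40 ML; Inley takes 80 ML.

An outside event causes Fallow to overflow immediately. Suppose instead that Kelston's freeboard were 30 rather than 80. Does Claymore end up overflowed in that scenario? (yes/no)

yes

With Kelston's freeboard at 30:
Round 1 — Fallow overflows (initial).
  Claymore: +50 → 50 ≥ 50
  Harrow: +10 → 10 < 50
  Inley: +70 → 70 ≥ 30
Round 2 — Claymore, Inley overflow.
  Kelston: +10 → 10 < 30
  Lorne: +70+80 → 150 ≥ 100
Round 3 — Lorne overflows.
  Harrow: +40 → 50 ≥ 50
Round 4 — Harrow overflows.
  Eston: +40 → 40 < 120
No further overflows.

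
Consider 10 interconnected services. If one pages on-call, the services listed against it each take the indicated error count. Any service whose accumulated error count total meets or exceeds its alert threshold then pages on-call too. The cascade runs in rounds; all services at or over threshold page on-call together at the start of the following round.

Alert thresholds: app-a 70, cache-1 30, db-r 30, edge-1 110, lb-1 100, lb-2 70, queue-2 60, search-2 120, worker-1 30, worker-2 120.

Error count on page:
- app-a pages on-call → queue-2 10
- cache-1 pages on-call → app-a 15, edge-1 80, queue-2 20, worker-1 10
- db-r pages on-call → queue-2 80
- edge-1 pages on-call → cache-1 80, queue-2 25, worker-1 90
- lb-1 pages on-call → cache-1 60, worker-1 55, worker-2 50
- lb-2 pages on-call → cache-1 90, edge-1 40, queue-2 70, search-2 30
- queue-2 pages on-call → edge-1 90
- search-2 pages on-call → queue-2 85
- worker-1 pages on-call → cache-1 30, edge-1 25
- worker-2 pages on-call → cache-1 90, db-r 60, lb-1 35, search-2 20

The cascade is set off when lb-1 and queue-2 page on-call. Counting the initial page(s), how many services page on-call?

Round 1 — lb-1, queue-2 page on-call (initial).
  cache-1: +60 → 60 ≥ 30
  edge-1: +90 → 90 < 110
  worker-1: +55 → 55 ≥ 30
  worker-2: +50 → 50 < 120
Round 2 — cache-1, worker-1 page on-call.
  app-a: +15 → 15 < 70
  edge-1: +80+25 → 195 ≥ 110
Round 3 — edge-1 pages on-call.
No further pages.

5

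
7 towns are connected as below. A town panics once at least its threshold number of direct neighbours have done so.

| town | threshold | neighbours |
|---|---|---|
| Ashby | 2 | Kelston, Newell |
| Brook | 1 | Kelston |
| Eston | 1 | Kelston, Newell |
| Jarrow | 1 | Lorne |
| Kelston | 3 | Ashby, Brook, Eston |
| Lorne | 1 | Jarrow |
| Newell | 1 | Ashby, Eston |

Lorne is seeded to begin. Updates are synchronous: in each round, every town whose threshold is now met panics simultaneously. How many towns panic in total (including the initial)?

2

Round 1 — Lorne panics (initial).
Round 2 — checking thresholds:
  Jarrow: 1 of 1 neighbours ≥ 1, panics.
Round 3 — no new panics; cascade stops.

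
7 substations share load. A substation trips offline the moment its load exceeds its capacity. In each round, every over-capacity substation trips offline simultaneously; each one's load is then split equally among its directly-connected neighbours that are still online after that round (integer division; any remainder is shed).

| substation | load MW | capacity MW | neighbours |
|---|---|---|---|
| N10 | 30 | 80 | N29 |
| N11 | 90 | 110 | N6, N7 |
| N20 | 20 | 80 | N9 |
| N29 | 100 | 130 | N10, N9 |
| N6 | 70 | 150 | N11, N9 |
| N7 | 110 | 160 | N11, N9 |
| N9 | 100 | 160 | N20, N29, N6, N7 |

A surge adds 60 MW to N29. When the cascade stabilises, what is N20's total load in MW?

Round 1 — N29 at 160 > 130. N29 trips offline.
  N29 sheds 160 MW to N10, N9: 80 each.
    N10: 30+80 = 110 > 80
    N9: 100+80 = 180 > 160
Round 2 — N10, N9 trip offline.
  N10 sheds 110 MW: no online neighbours, lost.
  N9 sheds 180 MW to N20, N6, N7: 60 each.
    N20: 20+60 = 80 ≤ 80
    N6: 70+60 = 130 ≤ 150
    N7: 110+60 = 170 > 160
Round 3 — N7 trips offline.
  N7 sheds 170 MW to N11: 170 each.
    N11: 90+170 = 260 > 110
Round 4 — N11 trips offline.
  N11 sheds 260 MW to N6: 260 each.
    N6: 130+260 = 390 > 150
Round 5 — N6 trips offline.
  N6 sheds 390 MW: no online neighbours, lost.
No further trips.

80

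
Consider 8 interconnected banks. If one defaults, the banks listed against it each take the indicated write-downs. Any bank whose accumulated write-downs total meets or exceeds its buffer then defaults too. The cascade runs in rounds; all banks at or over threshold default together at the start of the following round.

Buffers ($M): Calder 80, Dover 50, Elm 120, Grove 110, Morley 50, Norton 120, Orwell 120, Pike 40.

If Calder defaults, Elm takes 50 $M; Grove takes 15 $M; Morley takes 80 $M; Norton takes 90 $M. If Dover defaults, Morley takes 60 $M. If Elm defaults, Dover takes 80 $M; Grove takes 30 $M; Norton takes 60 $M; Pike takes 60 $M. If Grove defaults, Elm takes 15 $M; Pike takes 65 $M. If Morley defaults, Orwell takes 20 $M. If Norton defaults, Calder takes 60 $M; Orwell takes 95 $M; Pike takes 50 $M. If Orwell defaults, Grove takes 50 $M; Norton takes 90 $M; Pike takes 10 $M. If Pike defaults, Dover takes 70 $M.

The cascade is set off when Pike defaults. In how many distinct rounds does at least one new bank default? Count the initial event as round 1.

Round 1 — Pike defaults (initial).
  Dover: +70 → 70 ≥ 50
Round 2 — Dover defaults.
  Morley: +60 → 60 ≥ 50
Round 3 — Morley defaults.
  Orwell: +20 → 20 < 120
No further defaults.

3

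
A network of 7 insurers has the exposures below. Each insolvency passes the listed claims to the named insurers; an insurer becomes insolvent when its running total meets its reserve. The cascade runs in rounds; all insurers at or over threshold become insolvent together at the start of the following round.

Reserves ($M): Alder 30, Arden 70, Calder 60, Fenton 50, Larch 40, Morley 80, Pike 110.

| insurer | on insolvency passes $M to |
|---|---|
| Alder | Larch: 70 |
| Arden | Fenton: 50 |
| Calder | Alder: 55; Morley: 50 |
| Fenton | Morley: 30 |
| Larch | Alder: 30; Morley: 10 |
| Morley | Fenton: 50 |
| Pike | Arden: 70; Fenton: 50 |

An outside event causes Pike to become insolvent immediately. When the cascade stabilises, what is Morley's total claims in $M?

Round 1 — Pike becomes insolvent (initial).
  Arden: +70 → 70 ≥ 70
  Fenton: +50 → 50 ≥ 50
Round 2 — Arden, Fenton become insolvent.
  Morley: +30 → 30 < 80
No further insolvencies.

30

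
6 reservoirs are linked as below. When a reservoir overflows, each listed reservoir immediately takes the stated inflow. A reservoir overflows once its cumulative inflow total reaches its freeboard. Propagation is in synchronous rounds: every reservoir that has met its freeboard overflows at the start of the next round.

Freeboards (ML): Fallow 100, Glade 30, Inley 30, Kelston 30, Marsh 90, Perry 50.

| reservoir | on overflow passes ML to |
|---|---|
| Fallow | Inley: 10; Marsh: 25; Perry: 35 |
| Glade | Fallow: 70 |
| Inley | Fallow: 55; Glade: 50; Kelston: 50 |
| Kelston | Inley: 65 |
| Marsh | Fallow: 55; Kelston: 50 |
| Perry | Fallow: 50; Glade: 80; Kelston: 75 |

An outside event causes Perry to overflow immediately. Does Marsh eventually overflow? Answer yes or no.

no

Round 1 — Perry overflows (initial).
  Fallow: +50 → 50 < 100
  Glade: +80 → 80 ≥ 30
  Kelston: +75 → 75 ≥ 30
Round 2 — Glade, Kelston overflow.
  Fallow: +70 → 120 ≥ 100
  Inley: +65 → 65 ≥ 30
Round 3 — Fallow, Inley overflow.
  Marsh: +25 → 25 < 90
No further overflows.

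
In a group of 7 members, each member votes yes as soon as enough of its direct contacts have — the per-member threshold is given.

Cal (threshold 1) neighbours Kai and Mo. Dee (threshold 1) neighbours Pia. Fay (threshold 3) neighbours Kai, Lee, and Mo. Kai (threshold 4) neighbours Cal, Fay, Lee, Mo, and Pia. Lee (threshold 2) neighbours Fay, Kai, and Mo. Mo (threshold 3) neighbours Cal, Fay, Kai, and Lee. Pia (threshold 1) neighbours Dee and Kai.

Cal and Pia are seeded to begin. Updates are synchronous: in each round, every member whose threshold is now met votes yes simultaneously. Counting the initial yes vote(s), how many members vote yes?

Round 1 — Cal, Pia vote yes (initial).
Round 2 — checking thresholds:
  Dee: 1 of 1 neighbours ≥ 1, votes yes.
  Kai: 2 of 5 neighbours < 4, below threshold.
  Mo: 1 of 4 neighbours < 3, below threshold.
Round 3 — no new yes votes; cascade stops.

3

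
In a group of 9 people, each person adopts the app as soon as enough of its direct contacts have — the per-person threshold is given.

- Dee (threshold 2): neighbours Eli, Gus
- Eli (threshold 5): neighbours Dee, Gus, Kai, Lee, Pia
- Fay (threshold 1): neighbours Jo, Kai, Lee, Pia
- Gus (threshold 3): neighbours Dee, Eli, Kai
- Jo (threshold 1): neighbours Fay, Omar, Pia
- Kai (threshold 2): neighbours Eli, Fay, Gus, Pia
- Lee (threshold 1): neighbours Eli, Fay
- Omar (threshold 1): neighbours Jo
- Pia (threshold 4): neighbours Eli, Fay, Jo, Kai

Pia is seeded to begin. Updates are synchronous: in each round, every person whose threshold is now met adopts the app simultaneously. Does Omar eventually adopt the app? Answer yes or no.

yes

Round 1 — Pia adopts the app (initial).
Round 2 — checking thresholds:
  Eli: 1 of 5 neighbours < 5, holds.
  Fay: 1 of 4 neighbours ≥ 1, adopts the app.
  Jo: 1 of 3 neighbours ≥ 1, adopts the app.
  Kai: 1 of 4 neighbours < 2, holds.
Round 3 — checking thresholds:
  Eli: 1 of 5 neighbours < 5, holds.
  Kai: 2 of 4 neighbours ≥ 2, adopts the app.
  Lee: 1 of 2 neighbours ≥ 1, adopts the app.
  Omar: 1 of 1 neighbours ≥ 1, adopts the app.
Round 4 — no new adoptions; cascade stops.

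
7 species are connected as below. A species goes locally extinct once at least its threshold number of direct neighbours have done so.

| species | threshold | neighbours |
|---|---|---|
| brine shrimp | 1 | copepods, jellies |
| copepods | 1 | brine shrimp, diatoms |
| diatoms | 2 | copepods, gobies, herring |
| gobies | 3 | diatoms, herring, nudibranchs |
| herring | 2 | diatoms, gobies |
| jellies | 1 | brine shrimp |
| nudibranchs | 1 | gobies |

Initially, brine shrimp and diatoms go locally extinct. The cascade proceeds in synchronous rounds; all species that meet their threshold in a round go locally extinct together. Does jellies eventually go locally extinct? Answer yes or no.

yes

Round 1 — brine shrimp, diatoms go locally extinct (initial).
Round 2 — checking thresholds:
  copepods: 2 of 2 neighbours ≥ 1, goes locally extinct.
  gobies: 1 of 3 neighbours < 3, not yet.
  herring: 1 of 2 neighbours < 2, not yet.
  jellies: 1 of 1 neighbours ≥ 1, goes locally extinct.
Round 3 — no new extinctions; cascade stops.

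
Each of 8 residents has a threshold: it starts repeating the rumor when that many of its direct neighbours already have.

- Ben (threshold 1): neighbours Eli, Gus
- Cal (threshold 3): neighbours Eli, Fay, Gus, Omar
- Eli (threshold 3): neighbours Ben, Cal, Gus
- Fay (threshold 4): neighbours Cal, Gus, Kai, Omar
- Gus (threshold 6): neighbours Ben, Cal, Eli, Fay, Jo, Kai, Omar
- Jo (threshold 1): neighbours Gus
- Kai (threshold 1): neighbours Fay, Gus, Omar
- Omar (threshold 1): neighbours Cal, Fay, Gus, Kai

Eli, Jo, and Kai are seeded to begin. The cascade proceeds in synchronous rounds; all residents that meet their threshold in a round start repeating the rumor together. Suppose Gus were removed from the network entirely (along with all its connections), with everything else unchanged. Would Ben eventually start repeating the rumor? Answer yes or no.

With Gus removed:
Round 1 — Eli, Jo, Kai start repeating the rumor (initial).
Round 2 — checking thresholds:
  Ben: 1 of 1 neighbours ≥ 1, starts repeating the rumor.
  Cal: 1 of 3 neighbours < 3, below threshold.
  Fay: 1 of 3 neighbours < 4, below threshold.
  Omar: 1 of 3 neighbours ≥ 1, starts repeating the rumor.
Round 3 — no new spreads; cascade stops.

yes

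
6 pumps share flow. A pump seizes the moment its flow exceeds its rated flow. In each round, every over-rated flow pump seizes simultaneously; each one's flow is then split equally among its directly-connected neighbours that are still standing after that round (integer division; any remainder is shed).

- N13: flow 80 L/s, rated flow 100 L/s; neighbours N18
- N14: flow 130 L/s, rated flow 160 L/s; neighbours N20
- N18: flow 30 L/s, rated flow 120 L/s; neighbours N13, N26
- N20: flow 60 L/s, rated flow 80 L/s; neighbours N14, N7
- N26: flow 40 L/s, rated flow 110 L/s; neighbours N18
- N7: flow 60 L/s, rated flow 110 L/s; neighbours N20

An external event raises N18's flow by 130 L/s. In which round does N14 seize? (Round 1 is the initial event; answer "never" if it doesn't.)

Round 1 — N18 at 160 > 120. N18 seizes.
  N18 sheds 160 L/s to N13, N26: 80 each.
    N13: 80+80 = 160 > 100
    N26: 40+80 = 120 > 110
Round 2 — N13, N26 seize.
  N13 sheds 160 L/s: no online neighbours, lost.
  N26 sheds 120 L/s: no online neighbours, lost.
No further seizures.

never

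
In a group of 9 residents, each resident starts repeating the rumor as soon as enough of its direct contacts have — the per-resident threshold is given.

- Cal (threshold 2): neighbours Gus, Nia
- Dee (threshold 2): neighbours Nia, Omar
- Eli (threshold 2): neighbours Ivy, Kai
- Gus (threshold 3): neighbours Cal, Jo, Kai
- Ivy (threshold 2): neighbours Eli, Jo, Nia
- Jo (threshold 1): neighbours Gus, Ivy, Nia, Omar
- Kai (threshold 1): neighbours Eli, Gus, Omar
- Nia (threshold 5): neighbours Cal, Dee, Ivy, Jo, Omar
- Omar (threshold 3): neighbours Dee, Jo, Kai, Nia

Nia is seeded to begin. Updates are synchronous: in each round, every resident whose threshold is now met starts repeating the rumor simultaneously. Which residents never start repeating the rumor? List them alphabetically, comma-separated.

Round 1 — Nia starts repeating the rumor (initial).
Round 2 — checking thresholds:
  Cal: 1 of 2 neighbours < 2, not yet.
  Dee: 1 of 2 neighbours < 2, not yet.
  Ivy: 1 of 3 neighbours < 2, not yet.
  Jo: 1 of 4 neighbours ≥ 1, starts repeating the rumor.
  Omar: 1 of 4 neighbours < 3, not yet.
Round 3 — checking thresholds:
  Cal: 1 of 2 neighbours < 2, not yet.
  Dee: 1 of 2 neighbours < 2, not yet.
  Gus: 1 of 3 neighbours < 3, not yet.
  Ivy: 2 of 3 neighbours ≥ 2, starts repeating the rumor.
  Omar: 2 of 4 neighbours < 3, not yet.
Round 4 — no new spreads; cascade stops.

Cal, Dee, Eli, Gus, Kai, Omar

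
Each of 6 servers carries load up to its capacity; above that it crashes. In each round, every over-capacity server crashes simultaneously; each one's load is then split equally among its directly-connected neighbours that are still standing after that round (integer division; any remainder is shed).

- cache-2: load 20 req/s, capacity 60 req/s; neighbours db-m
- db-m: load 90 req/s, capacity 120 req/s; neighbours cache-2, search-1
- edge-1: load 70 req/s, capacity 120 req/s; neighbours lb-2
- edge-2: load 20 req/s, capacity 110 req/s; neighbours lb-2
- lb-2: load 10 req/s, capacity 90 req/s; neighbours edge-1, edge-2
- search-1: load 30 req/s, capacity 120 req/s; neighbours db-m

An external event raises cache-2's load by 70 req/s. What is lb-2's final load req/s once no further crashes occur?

10

Round 1 — cache-2 at 90 > 60. cache-2 crashes.
  cache-2 sheds 90 req/s to db-m: 90 each.
    db-m: 90+90 = 180 > 120
Round 2 — db-m crashes.
  db-m sheds 180 req/s to search-1: 180 each.
    search-1: 30+180 = 210 > 120
Round 3 — search-1 crashes.
  search-1 sheds 210 req/s: no online neighbours, lost.
No further crashes.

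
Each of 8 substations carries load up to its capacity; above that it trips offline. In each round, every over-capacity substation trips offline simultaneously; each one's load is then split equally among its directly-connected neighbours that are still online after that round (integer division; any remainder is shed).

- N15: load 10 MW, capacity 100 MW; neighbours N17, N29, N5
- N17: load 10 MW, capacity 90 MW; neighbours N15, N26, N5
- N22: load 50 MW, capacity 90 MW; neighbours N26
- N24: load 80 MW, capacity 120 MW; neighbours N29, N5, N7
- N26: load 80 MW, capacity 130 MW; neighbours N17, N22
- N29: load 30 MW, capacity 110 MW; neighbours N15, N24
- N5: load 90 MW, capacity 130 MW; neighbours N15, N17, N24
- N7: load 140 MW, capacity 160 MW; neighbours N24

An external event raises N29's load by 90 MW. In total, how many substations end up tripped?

Round 1 — N29 at 120 > 110. N29 trips offline.
  N29 sheds 120 MW to N15, N24: 60 each.
    N15: 10+60 = 70 ≤ 100
    N24: 80+60 = 140 > 120
Round 2 — N24 trips offline.
  N24 sheds 140 MW to N5, N7: 70 each.
    N5: 90+70 = 160 > 130
    N7: 140+70 = 210 > 160
Round 3 — N5, N7 trip offline.
  N5 sheds 160 MW to N15, N17: 80 each.
    N15: 70+80 = 150 > 100
    N17: 10+80 = 90 ≤ 90
  N7 sheds 210 MW: no online neighbours, lost.
Round 4 — N15 trips offline.
  N15 sheds 150 MW to N17: 150 each.
    N17: 90+150 = 240 > 90
Round 5 — N17 trips offline.
  N17 sheds 240 MW to N26: 240 each.
    N26: 80+240 = 320 > 130
Round 6 — N26 trips offline.
  N26 sheds 320 MW to N22: 320 each.
    N22: 50+320 = 370 > 90
Round 7 — N22 trips offline.
  N22 sheds 370 MW: no online neighbours, lost.
No further trips.

8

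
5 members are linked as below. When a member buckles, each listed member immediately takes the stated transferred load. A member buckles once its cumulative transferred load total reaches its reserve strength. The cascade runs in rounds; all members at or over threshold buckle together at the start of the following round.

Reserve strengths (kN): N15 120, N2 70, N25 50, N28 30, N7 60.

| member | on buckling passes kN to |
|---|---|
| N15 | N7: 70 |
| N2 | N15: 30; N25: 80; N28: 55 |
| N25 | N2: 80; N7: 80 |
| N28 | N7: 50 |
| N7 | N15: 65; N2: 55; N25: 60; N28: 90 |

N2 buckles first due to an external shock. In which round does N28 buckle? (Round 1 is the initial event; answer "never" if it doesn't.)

Round 1 — N2 buckles (initial).
  N15: +30 → 30 < 120
  N25: +80 → 80 ≥ 50
  N28: +55 → 55 ≥ 30
Round 2 — N25, N28 buckle.
  N7: +80+50 → 130 ≥ 60
Round 3 — N7 buckles.
  N15: +65 → 95 < 120
No further bucklings.

2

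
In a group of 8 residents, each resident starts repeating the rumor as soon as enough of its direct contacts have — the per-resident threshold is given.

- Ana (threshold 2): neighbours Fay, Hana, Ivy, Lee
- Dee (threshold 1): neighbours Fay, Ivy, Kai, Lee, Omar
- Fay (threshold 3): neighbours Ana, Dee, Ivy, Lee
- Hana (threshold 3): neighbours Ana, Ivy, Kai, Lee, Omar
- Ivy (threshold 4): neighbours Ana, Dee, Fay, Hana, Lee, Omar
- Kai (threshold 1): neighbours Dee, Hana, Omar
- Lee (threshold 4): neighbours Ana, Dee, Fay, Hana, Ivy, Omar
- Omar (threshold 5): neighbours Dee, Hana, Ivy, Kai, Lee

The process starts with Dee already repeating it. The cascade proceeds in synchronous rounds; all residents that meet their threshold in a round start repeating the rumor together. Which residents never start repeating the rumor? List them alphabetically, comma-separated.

Round 1 — Dee starts repeating the rumor (initial).
Round 2 — checking thresholds:
  Fay: 1 of 4 neighbours < 3, holds.
  Ivy: 1 of 6 neighbours < 4, holds.
  Kai: 1 of 3 neighbours ≥ 1, starts repeating the rumor.
  Lee: 1 of 6 neighbours < 4, holds.
  Omar: 1 of 5 neighbours < 5, holds.
Round 3 — no new spreads; cascade stops.

Ana, Fay, Hana, Ivy, Lee, Omar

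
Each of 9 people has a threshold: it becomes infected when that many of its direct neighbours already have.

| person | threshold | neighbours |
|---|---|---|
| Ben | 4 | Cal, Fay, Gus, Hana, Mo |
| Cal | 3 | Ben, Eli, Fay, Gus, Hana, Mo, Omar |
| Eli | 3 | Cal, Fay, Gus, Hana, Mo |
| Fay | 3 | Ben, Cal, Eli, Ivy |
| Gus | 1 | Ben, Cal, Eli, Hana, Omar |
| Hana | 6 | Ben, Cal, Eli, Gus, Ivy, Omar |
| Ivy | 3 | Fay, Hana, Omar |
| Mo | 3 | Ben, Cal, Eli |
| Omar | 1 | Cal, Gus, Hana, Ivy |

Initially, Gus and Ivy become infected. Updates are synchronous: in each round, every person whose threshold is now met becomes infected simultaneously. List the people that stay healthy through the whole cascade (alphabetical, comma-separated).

Round 1 — Gus, Ivy become infected (initial).
Round 2 — checking thresholds:
  Ben: 1 of 5 neighbours < 4, not yet.
  Cal: 1 of 7 neighbours < 3, not yet.
  Eli: 1 of 5 neighbours < 3, not yet.
  Fay: 1 of 4 neighbours < 3, not yet.
  Hana: 2 of 6 neighbours < 6, not yet.
  Omar: 2 of 4 neighbours ≥ 1, becomes infected.
Round 3 — no new infections; cascade stops.

Ben, Cal, Eli, Fay, Hana, Mo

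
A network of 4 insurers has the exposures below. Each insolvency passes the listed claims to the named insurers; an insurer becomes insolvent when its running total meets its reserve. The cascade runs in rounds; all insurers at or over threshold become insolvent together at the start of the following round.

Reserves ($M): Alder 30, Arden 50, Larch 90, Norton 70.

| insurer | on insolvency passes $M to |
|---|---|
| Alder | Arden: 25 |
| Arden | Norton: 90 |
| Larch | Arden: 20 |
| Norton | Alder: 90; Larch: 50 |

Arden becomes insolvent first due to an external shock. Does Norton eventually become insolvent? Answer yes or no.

yes

Round 1 — Arden becomes insolvent (initial).
  Norton: +90 → 90 ≥ 70
Round 2 — Norton becomes insolvent.
  Alder: +90 → 90 ≥ 30
  Larch: +50 → 50 < 90
Round 3 — Alder becomes insolvent.
No further insolvencies.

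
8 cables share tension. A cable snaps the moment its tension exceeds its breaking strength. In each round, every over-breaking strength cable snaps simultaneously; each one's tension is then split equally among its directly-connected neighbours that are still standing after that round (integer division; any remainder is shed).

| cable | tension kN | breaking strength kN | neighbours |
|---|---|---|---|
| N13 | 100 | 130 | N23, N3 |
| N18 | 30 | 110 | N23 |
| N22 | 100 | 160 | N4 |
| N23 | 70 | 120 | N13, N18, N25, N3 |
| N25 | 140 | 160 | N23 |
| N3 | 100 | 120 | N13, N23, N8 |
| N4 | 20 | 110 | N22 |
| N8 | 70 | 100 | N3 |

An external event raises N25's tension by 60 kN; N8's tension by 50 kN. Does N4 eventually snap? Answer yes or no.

no

Round 1 — N25 at 200 > 160; N8 at 120 > 100. N25, N8 snap.
  N25 sheds 200 kN to N23: 200 each.
    N23: 70+200 = 270 > 120
  N8 sheds 120 kN to N3: 120 each.
    N3: 100+120 = 220 > 120
Round 2 — N23, N3 snap.
  N23 sheds 270 kN to N13, N18: 135 each.
    N13: 100+135 = 235 > 130
    N18: 30+135 = 165 > 110
  N3 sheds 220 kN to N13: 220 each.
    N13: 235+220 = 455 > 130
Round 3 — N13, N18 snap.
  N13 sheds 455 kN: no online neighbours, lost.
  N18 sheds 165 kN: no online neighbours, lost.
No further breaks.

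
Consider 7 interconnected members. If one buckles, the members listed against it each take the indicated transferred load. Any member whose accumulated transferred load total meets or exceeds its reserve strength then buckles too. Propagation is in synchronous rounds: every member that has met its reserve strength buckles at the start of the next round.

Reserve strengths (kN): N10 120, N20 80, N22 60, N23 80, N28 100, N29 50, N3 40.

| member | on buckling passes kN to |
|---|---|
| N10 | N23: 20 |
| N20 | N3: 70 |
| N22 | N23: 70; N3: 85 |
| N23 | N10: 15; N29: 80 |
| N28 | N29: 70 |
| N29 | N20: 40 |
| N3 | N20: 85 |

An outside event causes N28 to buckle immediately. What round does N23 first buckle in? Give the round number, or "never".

Round 1 — N28 buckles (initial).
  N29: +70 → 70 ≥ 50
Round 2 — N29 buckles.
  N20: +40 → 40 < 80
No further bucklings.

never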